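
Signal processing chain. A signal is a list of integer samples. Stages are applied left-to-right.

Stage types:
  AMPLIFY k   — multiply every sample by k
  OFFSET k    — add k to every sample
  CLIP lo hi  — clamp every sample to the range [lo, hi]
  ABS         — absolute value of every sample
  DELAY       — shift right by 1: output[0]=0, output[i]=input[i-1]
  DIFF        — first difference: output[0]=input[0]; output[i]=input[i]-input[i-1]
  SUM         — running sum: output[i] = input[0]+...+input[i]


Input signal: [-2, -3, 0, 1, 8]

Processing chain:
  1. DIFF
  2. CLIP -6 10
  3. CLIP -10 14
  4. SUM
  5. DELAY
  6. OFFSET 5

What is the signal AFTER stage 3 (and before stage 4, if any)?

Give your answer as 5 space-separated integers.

Answer: -2 -1 3 1 7

Derivation:
Input: [-2, -3, 0, 1, 8]
Stage 1 (DIFF): s[0]=-2, -3--2=-1, 0--3=3, 1-0=1, 8-1=7 -> [-2, -1, 3, 1, 7]
Stage 2 (CLIP -6 10): clip(-2,-6,10)=-2, clip(-1,-6,10)=-1, clip(3,-6,10)=3, clip(1,-6,10)=1, clip(7,-6,10)=7 -> [-2, -1, 3, 1, 7]
Stage 3 (CLIP -10 14): clip(-2,-10,14)=-2, clip(-1,-10,14)=-1, clip(3,-10,14)=3, clip(1,-10,14)=1, clip(7,-10,14)=7 -> [-2, -1, 3, 1, 7]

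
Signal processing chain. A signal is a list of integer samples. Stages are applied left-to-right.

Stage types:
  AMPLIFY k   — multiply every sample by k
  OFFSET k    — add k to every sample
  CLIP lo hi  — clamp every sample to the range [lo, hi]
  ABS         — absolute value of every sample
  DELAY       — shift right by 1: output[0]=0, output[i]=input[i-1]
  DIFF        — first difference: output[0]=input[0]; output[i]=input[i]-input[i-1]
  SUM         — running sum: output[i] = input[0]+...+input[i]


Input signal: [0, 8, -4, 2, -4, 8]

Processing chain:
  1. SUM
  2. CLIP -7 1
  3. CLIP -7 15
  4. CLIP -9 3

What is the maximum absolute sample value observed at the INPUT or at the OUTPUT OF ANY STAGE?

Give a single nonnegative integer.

Input: [0, 8, -4, 2, -4, 8] (max |s|=8)
Stage 1 (SUM): sum[0..0]=0, sum[0..1]=8, sum[0..2]=4, sum[0..3]=6, sum[0..4]=2, sum[0..5]=10 -> [0, 8, 4, 6, 2, 10] (max |s|=10)
Stage 2 (CLIP -7 1): clip(0,-7,1)=0, clip(8,-7,1)=1, clip(4,-7,1)=1, clip(6,-7,1)=1, clip(2,-7,1)=1, clip(10,-7,1)=1 -> [0, 1, 1, 1, 1, 1] (max |s|=1)
Stage 3 (CLIP -7 15): clip(0,-7,15)=0, clip(1,-7,15)=1, clip(1,-7,15)=1, clip(1,-7,15)=1, clip(1,-7,15)=1, clip(1,-7,15)=1 -> [0, 1, 1, 1, 1, 1] (max |s|=1)
Stage 4 (CLIP -9 3): clip(0,-9,3)=0, clip(1,-9,3)=1, clip(1,-9,3)=1, clip(1,-9,3)=1, clip(1,-9,3)=1, clip(1,-9,3)=1 -> [0, 1, 1, 1, 1, 1] (max |s|=1)
Overall max amplitude: 10

Answer: 10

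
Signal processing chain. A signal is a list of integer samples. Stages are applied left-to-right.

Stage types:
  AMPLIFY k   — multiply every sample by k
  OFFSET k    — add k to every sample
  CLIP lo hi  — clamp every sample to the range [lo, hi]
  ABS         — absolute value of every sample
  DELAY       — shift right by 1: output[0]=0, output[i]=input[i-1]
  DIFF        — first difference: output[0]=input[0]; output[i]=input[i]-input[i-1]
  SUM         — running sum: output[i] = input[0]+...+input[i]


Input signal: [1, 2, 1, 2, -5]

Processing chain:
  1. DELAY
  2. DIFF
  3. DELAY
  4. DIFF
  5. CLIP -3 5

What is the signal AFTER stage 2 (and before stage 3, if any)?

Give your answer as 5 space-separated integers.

Answer: 0 1 1 -1 1

Derivation:
Input: [1, 2, 1, 2, -5]
Stage 1 (DELAY): [0, 1, 2, 1, 2] = [0, 1, 2, 1, 2] -> [0, 1, 2, 1, 2]
Stage 2 (DIFF): s[0]=0, 1-0=1, 2-1=1, 1-2=-1, 2-1=1 -> [0, 1, 1, -1, 1]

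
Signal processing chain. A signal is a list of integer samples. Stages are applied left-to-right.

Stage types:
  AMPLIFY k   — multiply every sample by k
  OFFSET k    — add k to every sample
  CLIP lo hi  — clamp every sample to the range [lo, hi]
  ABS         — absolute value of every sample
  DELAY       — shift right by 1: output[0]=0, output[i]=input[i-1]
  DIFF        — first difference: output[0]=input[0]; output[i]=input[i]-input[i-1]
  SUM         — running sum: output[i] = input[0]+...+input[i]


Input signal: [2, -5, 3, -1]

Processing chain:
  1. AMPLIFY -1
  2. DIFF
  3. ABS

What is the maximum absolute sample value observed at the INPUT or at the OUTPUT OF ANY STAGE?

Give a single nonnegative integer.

Input: [2, -5, 3, -1] (max |s|=5)
Stage 1 (AMPLIFY -1): 2*-1=-2, -5*-1=5, 3*-1=-3, -1*-1=1 -> [-2, 5, -3, 1] (max |s|=5)
Stage 2 (DIFF): s[0]=-2, 5--2=7, -3-5=-8, 1--3=4 -> [-2, 7, -8, 4] (max |s|=8)
Stage 3 (ABS): |-2|=2, |7|=7, |-8|=8, |4|=4 -> [2, 7, 8, 4] (max |s|=8)
Overall max amplitude: 8

Answer: 8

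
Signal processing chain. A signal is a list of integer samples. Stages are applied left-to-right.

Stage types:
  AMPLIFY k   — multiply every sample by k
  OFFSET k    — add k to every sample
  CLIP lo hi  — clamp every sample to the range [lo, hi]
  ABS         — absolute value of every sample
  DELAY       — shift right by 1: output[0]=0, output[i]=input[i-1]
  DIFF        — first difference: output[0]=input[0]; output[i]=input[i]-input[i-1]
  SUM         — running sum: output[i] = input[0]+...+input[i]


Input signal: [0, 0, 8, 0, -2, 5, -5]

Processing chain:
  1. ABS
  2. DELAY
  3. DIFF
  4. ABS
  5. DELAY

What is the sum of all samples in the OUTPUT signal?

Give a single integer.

Input: [0, 0, 8, 0, -2, 5, -5]
Stage 1 (ABS): |0|=0, |0|=0, |8|=8, |0|=0, |-2|=2, |5|=5, |-5|=5 -> [0, 0, 8, 0, 2, 5, 5]
Stage 2 (DELAY): [0, 0, 0, 8, 0, 2, 5] = [0, 0, 0, 8, 0, 2, 5] -> [0, 0, 0, 8, 0, 2, 5]
Stage 3 (DIFF): s[0]=0, 0-0=0, 0-0=0, 8-0=8, 0-8=-8, 2-0=2, 5-2=3 -> [0, 0, 0, 8, -8, 2, 3]
Stage 4 (ABS): |0|=0, |0|=0, |0|=0, |8|=8, |-8|=8, |2|=2, |3|=3 -> [0, 0, 0, 8, 8, 2, 3]
Stage 5 (DELAY): [0, 0, 0, 0, 8, 8, 2] = [0, 0, 0, 0, 8, 8, 2] -> [0, 0, 0, 0, 8, 8, 2]
Output sum: 18

Answer: 18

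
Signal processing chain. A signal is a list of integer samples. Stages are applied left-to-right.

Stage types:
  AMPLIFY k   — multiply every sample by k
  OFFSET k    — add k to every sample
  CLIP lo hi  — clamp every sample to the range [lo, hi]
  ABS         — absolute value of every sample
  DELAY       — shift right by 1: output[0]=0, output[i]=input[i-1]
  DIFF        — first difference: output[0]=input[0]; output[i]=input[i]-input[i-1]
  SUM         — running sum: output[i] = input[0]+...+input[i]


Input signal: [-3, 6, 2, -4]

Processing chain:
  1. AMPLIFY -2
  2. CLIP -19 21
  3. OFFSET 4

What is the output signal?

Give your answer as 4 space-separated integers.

Answer: 10 -8 0 12

Derivation:
Input: [-3, 6, 2, -4]
Stage 1 (AMPLIFY -2): -3*-2=6, 6*-2=-12, 2*-2=-4, -4*-2=8 -> [6, -12, -4, 8]
Stage 2 (CLIP -19 21): clip(6,-19,21)=6, clip(-12,-19,21)=-12, clip(-4,-19,21)=-4, clip(8,-19,21)=8 -> [6, -12, -4, 8]
Stage 3 (OFFSET 4): 6+4=10, -12+4=-8, -4+4=0, 8+4=12 -> [10, -8, 0, 12]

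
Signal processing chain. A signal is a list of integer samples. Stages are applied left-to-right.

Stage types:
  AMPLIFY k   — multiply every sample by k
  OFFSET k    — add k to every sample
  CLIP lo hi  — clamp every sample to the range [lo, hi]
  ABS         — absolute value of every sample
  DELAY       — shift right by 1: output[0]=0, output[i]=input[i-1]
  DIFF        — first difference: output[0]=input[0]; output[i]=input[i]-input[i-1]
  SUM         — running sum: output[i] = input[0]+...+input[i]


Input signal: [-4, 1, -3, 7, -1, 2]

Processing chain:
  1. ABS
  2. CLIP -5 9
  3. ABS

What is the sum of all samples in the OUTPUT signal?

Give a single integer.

Input: [-4, 1, -3, 7, -1, 2]
Stage 1 (ABS): |-4|=4, |1|=1, |-3|=3, |7|=7, |-1|=1, |2|=2 -> [4, 1, 3, 7, 1, 2]
Stage 2 (CLIP -5 9): clip(4,-5,9)=4, clip(1,-5,9)=1, clip(3,-5,9)=3, clip(7,-5,9)=7, clip(1,-5,9)=1, clip(2,-5,9)=2 -> [4, 1, 3, 7, 1, 2]
Stage 3 (ABS): |4|=4, |1|=1, |3|=3, |7|=7, |1|=1, |2|=2 -> [4, 1, 3, 7, 1, 2]
Output sum: 18

Answer: 18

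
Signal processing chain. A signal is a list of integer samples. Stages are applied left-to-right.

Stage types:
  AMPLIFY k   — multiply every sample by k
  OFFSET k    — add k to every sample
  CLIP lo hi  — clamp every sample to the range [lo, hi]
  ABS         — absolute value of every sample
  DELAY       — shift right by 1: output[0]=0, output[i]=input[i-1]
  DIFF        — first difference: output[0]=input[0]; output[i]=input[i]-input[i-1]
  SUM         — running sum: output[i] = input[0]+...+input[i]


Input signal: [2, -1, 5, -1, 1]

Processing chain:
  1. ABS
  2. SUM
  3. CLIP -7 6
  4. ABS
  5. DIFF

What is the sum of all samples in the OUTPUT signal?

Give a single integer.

Input: [2, -1, 5, -1, 1]
Stage 1 (ABS): |2|=2, |-1|=1, |5|=5, |-1|=1, |1|=1 -> [2, 1, 5, 1, 1]
Stage 2 (SUM): sum[0..0]=2, sum[0..1]=3, sum[0..2]=8, sum[0..3]=9, sum[0..4]=10 -> [2, 3, 8, 9, 10]
Stage 3 (CLIP -7 6): clip(2,-7,6)=2, clip(3,-7,6)=3, clip(8,-7,6)=6, clip(9,-7,6)=6, clip(10,-7,6)=6 -> [2, 3, 6, 6, 6]
Stage 4 (ABS): |2|=2, |3|=3, |6|=6, |6|=6, |6|=6 -> [2, 3, 6, 6, 6]
Stage 5 (DIFF): s[0]=2, 3-2=1, 6-3=3, 6-6=0, 6-6=0 -> [2, 1, 3, 0, 0]
Output sum: 6

Answer: 6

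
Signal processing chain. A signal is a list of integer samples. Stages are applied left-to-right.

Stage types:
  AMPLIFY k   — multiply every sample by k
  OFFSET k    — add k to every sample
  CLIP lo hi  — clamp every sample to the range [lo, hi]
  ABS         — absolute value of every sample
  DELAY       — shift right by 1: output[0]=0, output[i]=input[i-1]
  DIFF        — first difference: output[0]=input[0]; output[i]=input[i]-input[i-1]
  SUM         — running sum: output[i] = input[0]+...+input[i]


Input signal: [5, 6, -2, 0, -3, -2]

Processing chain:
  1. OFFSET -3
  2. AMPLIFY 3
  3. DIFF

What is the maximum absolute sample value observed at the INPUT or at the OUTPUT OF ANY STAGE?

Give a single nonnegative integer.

Answer: 24

Derivation:
Input: [5, 6, -2, 0, -3, -2] (max |s|=6)
Stage 1 (OFFSET -3): 5+-3=2, 6+-3=3, -2+-3=-5, 0+-3=-3, -3+-3=-6, -2+-3=-5 -> [2, 3, -5, -3, -6, -5] (max |s|=6)
Stage 2 (AMPLIFY 3): 2*3=6, 3*3=9, -5*3=-15, -3*3=-9, -6*3=-18, -5*3=-15 -> [6, 9, -15, -9, -18, -15] (max |s|=18)
Stage 3 (DIFF): s[0]=6, 9-6=3, -15-9=-24, -9--15=6, -18--9=-9, -15--18=3 -> [6, 3, -24, 6, -9, 3] (max |s|=24)
Overall max amplitude: 24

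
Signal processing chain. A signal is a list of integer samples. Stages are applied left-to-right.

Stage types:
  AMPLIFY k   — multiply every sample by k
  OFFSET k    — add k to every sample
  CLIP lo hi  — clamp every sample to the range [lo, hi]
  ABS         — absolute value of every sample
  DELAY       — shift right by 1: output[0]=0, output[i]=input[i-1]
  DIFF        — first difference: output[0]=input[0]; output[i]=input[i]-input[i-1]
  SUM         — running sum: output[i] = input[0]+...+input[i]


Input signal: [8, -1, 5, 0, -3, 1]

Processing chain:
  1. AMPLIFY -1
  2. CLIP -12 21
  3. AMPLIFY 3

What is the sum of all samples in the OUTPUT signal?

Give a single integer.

Answer: -30

Derivation:
Input: [8, -1, 5, 0, -3, 1]
Stage 1 (AMPLIFY -1): 8*-1=-8, -1*-1=1, 5*-1=-5, 0*-1=0, -3*-1=3, 1*-1=-1 -> [-8, 1, -5, 0, 3, -1]
Stage 2 (CLIP -12 21): clip(-8,-12,21)=-8, clip(1,-12,21)=1, clip(-5,-12,21)=-5, clip(0,-12,21)=0, clip(3,-12,21)=3, clip(-1,-12,21)=-1 -> [-8, 1, -5, 0, 3, -1]
Stage 3 (AMPLIFY 3): -8*3=-24, 1*3=3, -5*3=-15, 0*3=0, 3*3=9, -1*3=-3 -> [-24, 3, -15, 0, 9, -3]
Output sum: -30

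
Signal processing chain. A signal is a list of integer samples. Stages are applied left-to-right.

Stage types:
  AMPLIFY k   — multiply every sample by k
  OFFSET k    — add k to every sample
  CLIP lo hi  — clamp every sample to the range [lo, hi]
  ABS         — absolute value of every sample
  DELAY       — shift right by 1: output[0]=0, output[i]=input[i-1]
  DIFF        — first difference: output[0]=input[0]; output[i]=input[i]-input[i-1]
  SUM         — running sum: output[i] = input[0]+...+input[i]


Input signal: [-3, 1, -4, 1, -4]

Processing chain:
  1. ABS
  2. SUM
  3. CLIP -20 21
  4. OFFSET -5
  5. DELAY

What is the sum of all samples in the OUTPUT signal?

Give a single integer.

Input: [-3, 1, -4, 1, -4]
Stage 1 (ABS): |-3|=3, |1|=1, |-4|=4, |1|=1, |-4|=4 -> [3, 1, 4, 1, 4]
Stage 2 (SUM): sum[0..0]=3, sum[0..1]=4, sum[0..2]=8, sum[0..3]=9, sum[0..4]=13 -> [3, 4, 8, 9, 13]
Stage 3 (CLIP -20 21): clip(3,-20,21)=3, clip(4,-20,21)=4, clip(8,-20,21)=8, clip(9,-20,21)=9, clip(13,-20,21)=13 -> [3, 4, 8, 9, 13]
Stage 4 (OFFSET -5): 3+-5=-2, 4+-5=-1, 8+-5=3, 9+-5=4, 13+-5=8 -> [-2, -1, 3, 4, 8]
Stage 5 (DELAY): [0, -2, -1, 3, 4] = [0, -2, -1, 3, 4] -> [0, -2, -1, 3, 4]
Output sum: 4

Answer: 4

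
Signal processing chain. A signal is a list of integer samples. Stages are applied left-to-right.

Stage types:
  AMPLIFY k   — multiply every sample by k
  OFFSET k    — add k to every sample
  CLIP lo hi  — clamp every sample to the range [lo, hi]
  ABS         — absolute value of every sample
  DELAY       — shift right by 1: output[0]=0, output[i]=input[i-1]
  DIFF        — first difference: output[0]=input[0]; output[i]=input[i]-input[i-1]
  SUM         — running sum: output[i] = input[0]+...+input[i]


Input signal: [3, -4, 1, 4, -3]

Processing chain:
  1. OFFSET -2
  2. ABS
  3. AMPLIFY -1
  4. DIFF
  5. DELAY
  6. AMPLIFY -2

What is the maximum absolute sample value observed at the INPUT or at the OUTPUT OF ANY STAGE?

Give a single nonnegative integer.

Input: [3, -4, 1, 4, -3] (max |s|=4)
Stage 1 (OFFSET -2): 3+-2=1, -4+-2=-6, 1+-2=-1, 4+-2=2, -3+-2=-5 -> [1, -6, -1, 2, -5] (max |s|=6)
Stage 2 (ABS): |1|=1, |-6|=6, |-1|=1, |2|=2, |-5|=5 -> [1, 6, 1, 2, 5] (max |s|=6)
Stage 3 (AMPLIFY -1): 1*-1=-1, 6*-1=-6, 1*-1=-1, 2*-1=-2, 5*-1=-5 -> [-1, -6, -1, -2, -5] (max |s|=6)
Stage 4 (DIFF): s[0]=-1, -6--1=-5, -1--6=5, -2--1=-1, -5--2=-3 -> [-1, -5, 5, -1, -3] (max |s|=5)
Stage 5 (DELAY): [0, -1, -5, 5, -1] = [0, -1, -5, 5, -1] -> [0, -1, -5, 5, -1] (max |s|=5)
Stage 6 (AMPLIFY -2): 0*-2=0, -1*-2=2, -5*-2=10, 5*-2=-10, -1*-2=2 -> [0, 2, 10, -10, 2] (max |s|=10)
Overall max amplitude: 10

Answer: 10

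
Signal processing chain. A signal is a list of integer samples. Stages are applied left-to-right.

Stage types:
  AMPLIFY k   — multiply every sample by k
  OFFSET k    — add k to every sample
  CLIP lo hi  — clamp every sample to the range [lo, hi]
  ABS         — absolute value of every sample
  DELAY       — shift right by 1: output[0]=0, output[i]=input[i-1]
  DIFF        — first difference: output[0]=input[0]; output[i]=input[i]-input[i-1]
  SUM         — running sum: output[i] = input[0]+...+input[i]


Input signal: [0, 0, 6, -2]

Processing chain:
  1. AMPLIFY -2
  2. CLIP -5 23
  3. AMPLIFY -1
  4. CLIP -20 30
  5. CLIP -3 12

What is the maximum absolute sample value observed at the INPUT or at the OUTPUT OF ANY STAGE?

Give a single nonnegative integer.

Answer: 12

Derivation:
Input: [0, 0, 6, -2] (max |s|=6)
Stage 1 (AMPLIFY -2): 0*-2=0, 0*-2=0, 6*-2=-12, -2*-2=4 -> [0, 0, -12, 4] (max |s|=12)
Stage 2 (CLIP -5 23): clip(0,-5,23)=0, clip(0,-5,23)=0, clip(-12,-5,23)=-5, clip(4,-5,23)=4 -> [0, 0, -5, 4] (max |s|=5)
Stage 3 (AMPLIFY -1): 0*-1=0, 0*-1=0, -5*-1=5, 4*-1=-4 -> [0, 0, 5, -4] (max |s|=5)
Stage 4 (CLIP -20 30): clip(0,-20,30)=0, clip(0,-20,30)=0, clip(5,-20,30)=5, clip(-4,-20,30)=-4 -> [0, 0, 5, -4] (max |s|=5)
Stage 5 (CLIP -3 12): clip(0,-3,12)=0, clip(0,-3,12)=0, clip(5,-3,12)=5, clip(-4,-3,12)=-3 -> [0, 0, 5, -3] (max |s|=5)
Overall max amplitude: 12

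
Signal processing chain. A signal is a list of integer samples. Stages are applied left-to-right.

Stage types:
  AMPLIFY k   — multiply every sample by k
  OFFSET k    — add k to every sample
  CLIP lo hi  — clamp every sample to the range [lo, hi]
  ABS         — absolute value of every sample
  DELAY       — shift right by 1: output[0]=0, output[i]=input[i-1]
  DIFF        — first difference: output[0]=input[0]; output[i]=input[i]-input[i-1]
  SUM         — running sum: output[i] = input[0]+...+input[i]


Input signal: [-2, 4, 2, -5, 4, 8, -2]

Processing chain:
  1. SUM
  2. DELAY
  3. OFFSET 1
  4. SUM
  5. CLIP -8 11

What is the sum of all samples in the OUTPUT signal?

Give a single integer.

Answer: 42

Derivation:
Input: [-2, 4, 2, -5, 4, 8, -2]
Stage 1 (SUM): sum[0..0]=-2, sum[0..1]=2, sum[0..2]=4, sum[0..3]=-1, sum[0..4]=3, sum[0..5]=11, sum[0..6]=9 -> [-2, 2, 4, -1, 3, 11, 9]
Stage 2 (DELAY): [0, -2, 2, 4, -1, 3, 11] = [0, -2, 2, 4, -1, 3, 11] -> [0, -2, 2, 4, -1, 3, 11]
Stage 3 (OFFSET 1): 0+1=1, -2+1=-1, 2+1=3, 4+1=5, -1+1=0, 3+1=4, 11+1=12 -> [1, -1, 3, 5, 0, 4, 12]
Stage 4 (SUM): sum[0..0]=1, sum[0..1]=0, sum[0..2]=3, sum[0..3]=8, sum[0..4]=8, sum[0..5]=12, sum[0..6]=24 -> [1, 0, 3, 8, 8, 12, 24]
Stage 5 (CLIP -8 11): clip(1,-8,11)=1, clip(0,-8,11)=0, clip(3,-8,11)=3, clip(8,-8,11)=8, clip(8,-8,11)=8, clip(12,-8,11)=11, clip(24,-8,11)=11 -> [1, 0, 3, 8, 8, 11, 11]
Output sum: 42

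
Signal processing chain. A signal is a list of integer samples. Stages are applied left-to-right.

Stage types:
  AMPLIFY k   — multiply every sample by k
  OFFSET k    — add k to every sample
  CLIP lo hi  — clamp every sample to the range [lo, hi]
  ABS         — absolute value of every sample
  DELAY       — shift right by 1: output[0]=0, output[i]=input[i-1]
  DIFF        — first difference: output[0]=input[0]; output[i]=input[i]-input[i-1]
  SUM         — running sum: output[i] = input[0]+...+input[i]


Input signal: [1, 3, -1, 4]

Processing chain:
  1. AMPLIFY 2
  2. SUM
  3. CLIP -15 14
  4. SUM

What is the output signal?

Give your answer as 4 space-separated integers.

Answer: 2 10 16 30

Derivation:
Input: [1, 3, -1, 4]
Stage 1 (AMPLIFY 2): 1*2=2, 3*2=6, -1*2=-2, 4*2=8 -> [2, 6, -2, 8]
Stage 2 (SUM): sum[0..0]=2, sum[0..1]=8, sum[0..2]=6, sum[0..3]=14 -> [2, 8, 6, 14]
Stage 3 (CLIP -15 14): clip(2,-15,14)=2, clip(8,-15,14)=8, clip(6,-15,14)=6, clip(14,-15,14)=14 -> [2, 8, 6, 14]
Stage 4 (SUM): sum[0..0]=2, sum[0..1]=10, sum[0..2]=16, sum[0..3]=30 -> [2, 10, 16, 30]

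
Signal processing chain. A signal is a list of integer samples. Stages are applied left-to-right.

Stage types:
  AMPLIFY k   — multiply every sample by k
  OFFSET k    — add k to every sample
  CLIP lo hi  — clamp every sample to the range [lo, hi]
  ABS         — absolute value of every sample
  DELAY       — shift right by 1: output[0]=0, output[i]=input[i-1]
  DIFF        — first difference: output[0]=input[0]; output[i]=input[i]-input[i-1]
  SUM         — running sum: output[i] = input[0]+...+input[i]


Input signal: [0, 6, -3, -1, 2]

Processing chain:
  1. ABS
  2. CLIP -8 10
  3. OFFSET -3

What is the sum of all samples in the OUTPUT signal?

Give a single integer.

Answer: -3

Derivation:
Input: [0, 6, -3, -1, 2]
Stage 1 (ABS): |0|=0, |6|=6, |-3|=3, |-1|=1, |2|=2 -> [0, 6, 3, 1, 2]
Stage 2 (CLIP -8 10): clip(0,-8,10)=0, clip(6,-8,10)=6, clip(3,-8,10)=3, clip(1,-8,10)=1, clip(2,-8,10)=2 -> [0, 6, 3, 1, 2]
Stage 3 (OFFSET -3): 0+-3=-3, 6+-3=3, 3+-3=0, 1+-3=-2, 2+-3=-1 -> [-3, 3, 0, -2, -1]
Output sum: -3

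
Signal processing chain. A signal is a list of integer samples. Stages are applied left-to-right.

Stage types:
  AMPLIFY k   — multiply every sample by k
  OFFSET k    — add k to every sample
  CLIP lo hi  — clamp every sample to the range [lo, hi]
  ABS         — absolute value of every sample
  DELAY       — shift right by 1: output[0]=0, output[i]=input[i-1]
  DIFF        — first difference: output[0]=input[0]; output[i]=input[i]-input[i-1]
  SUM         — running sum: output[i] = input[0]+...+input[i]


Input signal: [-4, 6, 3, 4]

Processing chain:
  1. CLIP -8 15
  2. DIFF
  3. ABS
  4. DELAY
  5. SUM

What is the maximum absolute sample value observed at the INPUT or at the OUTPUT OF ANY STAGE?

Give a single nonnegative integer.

Input: [-4, 6, 3, 4] (max |s|=6)
Stage 1 (CLIP -8 15): clip(-4,-8,15)=-4, clip(6,-8,15)=6, clip(3,-8,15)=3, clip(4,-8,15)=4 -> [-4, 6, 3, 4] (max |s|=6)
Stage 2 (DIFF): s[0]=-4, 6--4=10, 3-6=-3, 4-3=1 -> [-4, 10, -3, 1] (max |s|=10)
Stage 3 (ABS): |-4|=4, |10|=10, |-3|=3, |1|=1 -> [4, 10, 3, 1] (max |s|=10)
Stage 4 (DELAY): [0, 4, 10, 3] = [0, 4, 10, 3] -> [0, 4, 10, 3] (max |s|=10)
Stage 5 (SUM): sum[0..0]=0, sum[0..1]=4, sum[0..2]=14, sum[0..3]=17 -> [0, 4, 14, 17] (max |s|=17)
Overall max amplitude: 17

Answer: 17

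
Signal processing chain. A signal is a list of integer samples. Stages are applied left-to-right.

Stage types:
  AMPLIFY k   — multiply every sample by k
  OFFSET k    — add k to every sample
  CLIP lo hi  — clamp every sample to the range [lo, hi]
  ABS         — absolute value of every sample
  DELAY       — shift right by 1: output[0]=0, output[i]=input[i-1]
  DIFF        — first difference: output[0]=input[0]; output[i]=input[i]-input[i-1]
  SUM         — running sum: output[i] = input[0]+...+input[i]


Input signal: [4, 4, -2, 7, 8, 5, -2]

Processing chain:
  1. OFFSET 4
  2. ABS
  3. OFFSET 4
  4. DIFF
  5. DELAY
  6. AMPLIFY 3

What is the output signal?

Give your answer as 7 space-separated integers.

Input: [4, 4, -2, 7, 8, 5, -2]
Stage 1 (OFFSET 4): 4+4=8, 4+4=8, -2+4=2, 7+4=11, 8+4=12, 5+4=9, -2+4=2 -> [8, 8, 2, 11, 12, 9, 2]
Stage 2 (ABS): |8|=8, |8|=8, |2|=2, |11|=11, |12|=12, |9|=9, |2|=2 -> [8, 8, 2, 11, 12, 9, 2]
Stage 3 (OFFSET 4): 8+4=12, 8+4=12, 2+4=6, 11+4=15, 12+4=16, 9+4=13, 2+4=6 -> [12, 12, 6, 15, 16, 13, 6]
Stage 4 (DIFF): s[0]=12, 12-12=0, 6-12=-6, 15-6=9, 16-15=1, 13-16=-3, 6-13=-7 -> [12, 0, -6, 9, 1, -3, -7]
Stage 5 (DELAY): [0, 12, 0, -6, 9, 1, -3] = [0, 12, 0, -6, 9, 1, -3] -> [0, 12, 0, -6, 9, 1, -3]
Stage 6 (AMPLIFY 3): 0*3=0, 12*3=36, 0*3=0, -6*3=-18, 9*3=27, 1*3=3, -3*3=-9 -> [0, 36, 0, -18, 27, 3, -9]

Answer: 0 36 0 -18 27 3 -9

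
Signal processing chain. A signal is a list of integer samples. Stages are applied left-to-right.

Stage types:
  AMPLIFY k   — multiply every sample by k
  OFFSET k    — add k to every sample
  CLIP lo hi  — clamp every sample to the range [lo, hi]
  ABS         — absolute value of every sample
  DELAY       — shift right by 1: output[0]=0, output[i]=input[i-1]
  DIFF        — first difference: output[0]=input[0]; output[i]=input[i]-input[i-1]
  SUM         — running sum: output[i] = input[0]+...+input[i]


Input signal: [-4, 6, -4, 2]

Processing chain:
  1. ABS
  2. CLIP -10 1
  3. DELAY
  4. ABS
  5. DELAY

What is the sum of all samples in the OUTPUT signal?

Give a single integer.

Input: [-4, 6, -4, 2]
Stage 1 (ABS): |-4|=4, |6|=6, |-4|=4, |2|=2 -> [4, 6, 4, 2]
Stage 2 (CLIP -10 1): clip(4,-10,1)=1, clip(6,-10,1)=1, clip(4,-10,1)=1, clip(2,-10,1)=1 -> [1, 1, 1, 1]
Stage 3 (DELAY): [0, 1, 1, 1] = [0, 1, 1, 1] -> [0, 1, 1, 1]
Stage 4 (ABS): |0|=0, |1|=1, |1|=1, |1|=1 -> [0, 1, 1, 1]
Stage 5 (DELAY): [0, 0, 1, 1] = [0, 0, 1, 1] -> [0, 0, 1, 1]
Output sum: 2

Answer: 2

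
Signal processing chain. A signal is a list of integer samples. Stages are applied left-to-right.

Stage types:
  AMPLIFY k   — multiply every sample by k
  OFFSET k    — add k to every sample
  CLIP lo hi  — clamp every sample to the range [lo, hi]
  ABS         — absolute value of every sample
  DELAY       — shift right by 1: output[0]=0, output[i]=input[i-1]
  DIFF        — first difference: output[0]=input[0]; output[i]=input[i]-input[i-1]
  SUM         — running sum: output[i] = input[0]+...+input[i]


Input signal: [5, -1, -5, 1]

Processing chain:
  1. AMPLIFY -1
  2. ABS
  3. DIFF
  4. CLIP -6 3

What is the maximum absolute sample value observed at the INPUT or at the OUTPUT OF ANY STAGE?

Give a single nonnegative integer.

Input: [5, -1, -5, 1] (max |s|=5)
Stage 1 (AMPLIFY -1): 5*-1=-5, -1*-1=1, -5*-1=5, 1*-1=-1 -> [-5, 1, 5, -1] (max |s|=5)
Stage 2 (ABS): |-5|=5, |1|=1, |5|=5, |-1|=1 -> [5, 1, 5, 1] (max |s|=5)
Stage 3 (DIFF): s[0]=5, 1-5=-4, 5-1=4, 1-5=-4 -> [5, -4, 4, -4] (max |s|=5)
Stage 4 (CLIP -6 3): clip(5,-6,3)=3, clip(-4,-6,3)=-4, clip(4,-6,3)=3, clip(-4,-6,3)=-4 -> [3, -4, 3, -4] (max |s|=4)
Overall max amplitude: 5

Answer: 5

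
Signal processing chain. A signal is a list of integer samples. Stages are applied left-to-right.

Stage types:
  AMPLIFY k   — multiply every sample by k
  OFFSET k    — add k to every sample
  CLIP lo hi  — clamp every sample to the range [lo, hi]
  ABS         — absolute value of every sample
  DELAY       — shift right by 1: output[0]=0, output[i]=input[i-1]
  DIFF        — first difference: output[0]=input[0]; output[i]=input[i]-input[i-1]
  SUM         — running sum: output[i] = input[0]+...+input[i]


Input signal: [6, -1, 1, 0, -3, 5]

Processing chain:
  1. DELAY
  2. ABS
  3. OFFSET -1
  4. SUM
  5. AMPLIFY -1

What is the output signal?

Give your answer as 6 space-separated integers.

Answer: 1 -4 -4 -4 -3 -5

Derivation:
Input: [6, -1, 1, 0, -3, 5]
Stage 1 (DELAY): [0, 6, -1, 1, 0, -3] = [0, 6, -1, 1, 0, -3] -> [0, 6, -1, 1, 0, -3]
Stage 2 (ABS): |0|=0, |6|=6, |-1|=1, |1|=1, |0|=0, |-3|=3 -> [0, 6, 1, 1, 0, 3]
Stage 3 (OFFSET -1): 0+-1=-1, 6+-1=5, 1+-1=0, 1+-1=0, 0+-1=-1, 3+-1=2 -> [-1, 5, 0, 0, -1, 2]
Stage 4 (SUM): sum[0..0]=-1, sum[0..1]=4, sum[0..2]=4, sum[0..3]=4, sum[0..4]=3, sum[0..5]=5 -> [-1, 4, 4, 4, 3, 5]
Stage 5 (AMPLIFY -1): -1*-1=1, 4*-1=-4, 4*-1=-4, 4*-1=-4, 3*-1=-3, 5*-1=-5 -> [1, -4, -4, -4, -3, -5]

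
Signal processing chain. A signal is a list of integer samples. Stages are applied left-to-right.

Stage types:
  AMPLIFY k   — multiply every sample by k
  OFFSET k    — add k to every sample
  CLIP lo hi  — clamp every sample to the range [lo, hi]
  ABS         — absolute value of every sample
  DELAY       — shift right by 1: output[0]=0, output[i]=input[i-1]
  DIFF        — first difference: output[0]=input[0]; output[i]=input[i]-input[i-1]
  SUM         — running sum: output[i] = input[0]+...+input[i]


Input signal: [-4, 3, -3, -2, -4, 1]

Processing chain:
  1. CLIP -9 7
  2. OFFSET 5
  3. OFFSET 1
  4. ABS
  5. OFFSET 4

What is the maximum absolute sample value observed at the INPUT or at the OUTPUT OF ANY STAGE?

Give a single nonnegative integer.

Answer: 13

Derivation:
Input: [-4, 3, -3, -2, -4, 1] (max |s|=4)
Stage 1 (CLIP -9 7): clip(-4,-9,7)=-4, clip(3,-9,7)=3, clip(-3,-9,7)=-3, clip(-2,-9,7)=-2, clip(-4,-9,7)=-4, clip(1,-9,7)=1 -> [-4, 3, -3, -2, -4, 1] (max |s|=4)
Stage 2 (OFFSET 5): -4+5=1, 3+5=8, -3+5=2, -2+5=3, -4+5=1, 1+5=6 -> [1, 8, 2, 3, 1, 6] (max |s|=8)
Stage 3 (OFFSET 1): 1+1=2, 8+1=9, 2+1=3, 3+1=4, 1+1=2, 6+1=7 -> [2, 9, 3, 4, 2, 7] (max |s|=9)
Stage 4 (ABS): |2|=2, |9|=9, |3|=3, |4|=4, |2|=2, |7|=7 -> [2, 9, 3, 4, 2, 7] (max |s|=9)
Stage 5 (OFFSET 4): 2+4=6, 9+4=13, 3+4=7, 4+4=8, 2+4=6, 7+4=11 -> [6, 13, 7, 8, 6, 11] (max |s|=13)
Overall max amplitude: 13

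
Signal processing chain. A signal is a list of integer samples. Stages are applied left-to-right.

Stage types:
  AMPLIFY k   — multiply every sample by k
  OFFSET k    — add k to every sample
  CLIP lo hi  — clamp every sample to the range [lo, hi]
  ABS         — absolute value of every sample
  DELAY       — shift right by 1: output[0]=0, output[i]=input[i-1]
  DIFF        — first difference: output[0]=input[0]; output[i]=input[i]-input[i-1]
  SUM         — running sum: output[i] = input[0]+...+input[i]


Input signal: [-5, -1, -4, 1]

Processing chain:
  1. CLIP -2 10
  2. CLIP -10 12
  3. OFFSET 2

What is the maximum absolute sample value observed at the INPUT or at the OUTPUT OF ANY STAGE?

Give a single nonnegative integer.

Answer: 5

Derivation:
Input: [-5, -1, -4, 1] (max |s|=5)
Stage 1 (CLIP -2 10): clip(-5,-2,10)=-2, clip(-1,-2,10)=-1, clip(-4,-2,10)=-2, clip(1,-2,10)=1 -> [-2, -1, -2, 1] (max |s|=2)
Stage 2 (CLIP -10 12): clip(-2,-10,12)=-2, clip(-1,-10,12)=-1, clip(-2,-10,12)=-2, clip(1,-10,12)=1 -> [-2, -1, -2, 1] (max |s|=2)
Stage 3 (OFFSET 2): -2+2=0, -1+2=1, -2+2=0, 1+2=3 -> [0, 1, 0, 3] (max |s|=3)
Overall max amplitude: 5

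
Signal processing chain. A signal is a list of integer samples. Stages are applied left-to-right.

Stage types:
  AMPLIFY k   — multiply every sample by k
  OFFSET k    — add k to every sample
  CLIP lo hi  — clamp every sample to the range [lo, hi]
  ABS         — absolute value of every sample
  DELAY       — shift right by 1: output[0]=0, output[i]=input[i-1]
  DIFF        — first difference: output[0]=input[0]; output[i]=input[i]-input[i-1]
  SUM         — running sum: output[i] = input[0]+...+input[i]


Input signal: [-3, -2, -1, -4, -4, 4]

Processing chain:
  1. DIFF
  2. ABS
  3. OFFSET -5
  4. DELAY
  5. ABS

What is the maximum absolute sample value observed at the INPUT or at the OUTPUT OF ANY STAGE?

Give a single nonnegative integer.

Answer: 8

Derivation:
Input: [-3, -2, -1, -4, -4, 4] (max |s|=4)
Stage 1 (DIFF): s[0]=-3, -2--3=1, -1--2=1, -4--1=-3, -4--4=0, 4--4=8 -> [-3, 1, 1, -3, 0, 8] (max |s|=8)
Stage 2 (ABS): |-3|=3, |1|=1, |1|=1, |-3|=3, |0|=0, |8|=8 -> [3, 1, 1, 3, 0, 8] (max |s|=8)
Stage 3 (OFFSET -5): 3+-5=-2, 1+-5=-4, 1+-5=-4, 3+-5=-2, 0+-5=-5, 8+-5=3 -> [-2, -4, -4, -2, -5, 3] (max |s|=5)
Stage 4 (DELAY): [0, -2, -4, -4, -2, -5] = [0, -2, -4, -4, -2, -5] -> [0, -2, -4, -4, -2, -5] (max |s|=5)
Stage 5 (ABS): |0|=0, |-2|=2, |-4|=4, |-4|=4, |-2|=2, |-5|=5 -> [0, 2, 4, 4, 2, 5] (max |s|=5)
Overall max amplitude: 8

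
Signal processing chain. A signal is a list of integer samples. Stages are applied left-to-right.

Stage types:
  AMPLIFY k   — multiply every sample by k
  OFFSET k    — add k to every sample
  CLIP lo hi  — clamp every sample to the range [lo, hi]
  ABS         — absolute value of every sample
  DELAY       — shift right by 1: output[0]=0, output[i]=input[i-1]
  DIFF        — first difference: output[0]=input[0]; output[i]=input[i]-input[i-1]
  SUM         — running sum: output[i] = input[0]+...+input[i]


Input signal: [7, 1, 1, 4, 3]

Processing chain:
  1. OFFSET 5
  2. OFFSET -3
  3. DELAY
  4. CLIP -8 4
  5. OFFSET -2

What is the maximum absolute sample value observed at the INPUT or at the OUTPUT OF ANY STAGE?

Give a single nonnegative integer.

Answer: 12

Derivation:
Input: [7, 1, 1, 4, 3] (max |s|=7)
Stage 1 (OFFSET 5): 7+5=12, 1+5=6, 1+5=6, 4+5=9, 3+5=8 -> [12, 6, 6, 9, 8] (max |s|=12)
Stage 2 (OFFSET -3): 12+-3=9, 6+-3=3, 6+-3=3, 9+-3=6, 8+-3=5 -> [9, 3, 3, 6, 5] (max |s|=9)
Stage 3 (DELAY): [0, 9, 3, 3, 6] = [0, 9, 3, 3, 6] -> [0, 9, 3, 3, 6] (max |s|=9)
Stage 4 (CLIP -8 4): clip(0,-8,4)=0, clip(9,-8,4)=4, clip(3,-8,4)=3, clip(3,-8,4)=3, clip(6,-8,4)=4 -> [0, 4, 3, 3, 4] (max |s|=4)
Stage 5 (OFFSET -2): 0+-2=-2, 4+-2=2, 3+-2=1, 3+-2=1, 4+-2=2 -> [-2, 2, 1, 1, 2] (max |s|=2)
Overall max amplitude: 12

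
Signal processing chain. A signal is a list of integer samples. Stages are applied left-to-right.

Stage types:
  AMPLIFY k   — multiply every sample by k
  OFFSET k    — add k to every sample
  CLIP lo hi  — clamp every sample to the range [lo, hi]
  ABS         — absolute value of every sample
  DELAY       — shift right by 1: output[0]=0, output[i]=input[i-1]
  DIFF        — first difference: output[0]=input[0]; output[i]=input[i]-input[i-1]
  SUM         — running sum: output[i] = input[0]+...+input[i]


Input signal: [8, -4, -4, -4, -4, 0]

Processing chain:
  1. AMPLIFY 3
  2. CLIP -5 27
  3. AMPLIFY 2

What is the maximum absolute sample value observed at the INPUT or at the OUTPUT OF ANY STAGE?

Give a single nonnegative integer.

Input: [8, -4, -4, -4, -4, 0] (max |s|=8)
Stage 1 (AMPLIFY 3): 8*3=24, -4*3=-12, -4*3=-12, -4*3=-12, -4*3=-12, 0*3=0 -> [24, -12, -12, -12, -12, 0] (max |s|=24)
Stage 2 (CLIP -5 27): clip(24,-5,27)=24, clip(-12,-5,27)=-5, clip(-12,-5,27)=-5, clip(-12,-5,27)=-5, clip(-12,-5,27)=-5, clip(0,-5,27)=0 -> [24, -5, -5, -5, -5, 0] (max |s|=24)
Stage 3 (AMPLIFY 2): 24*2=48, -5*2=-10, -5*2=-10, -5*2=-10, -5*2=-10, 0*2=0 -> [48, -10, -10, -10, -10, 0] (max |s|=48)
Overall max amplitude: 48

Answer: 48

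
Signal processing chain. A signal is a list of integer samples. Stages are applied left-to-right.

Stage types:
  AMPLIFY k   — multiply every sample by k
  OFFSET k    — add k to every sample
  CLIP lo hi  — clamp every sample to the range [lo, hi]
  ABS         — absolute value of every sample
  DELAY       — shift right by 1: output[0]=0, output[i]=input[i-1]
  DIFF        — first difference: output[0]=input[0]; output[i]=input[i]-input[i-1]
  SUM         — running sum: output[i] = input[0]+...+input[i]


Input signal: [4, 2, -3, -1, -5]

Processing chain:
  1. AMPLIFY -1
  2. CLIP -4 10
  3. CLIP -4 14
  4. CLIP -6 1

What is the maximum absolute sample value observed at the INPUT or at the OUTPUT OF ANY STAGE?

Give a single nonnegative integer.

Input: [4, 2, -3, -1, -5] (max |s|=5)
Stage 1 (AMPLIFY -1): 4*-1=-4, 2*-1=-2, -3*-1=3, -1*-1=1, -5*-1=5 -> [-4, -2, 3, 1, 5] (max |s|=5)
Stage 2 (CLIP -4 10): clip(-4,-4,10)=-4, clip(-2,-4,10)=-2, clip(3,-4,10)=3, clip(1,-4,10)=1, clip(5,-4,10)=5 -> [-4, -2, 3, 1, 5] (max |s|=5)
Stage 3 (CLIP -4 14): clip(-4,-4,14)=-4, clip(-2,-4,14)=-2, clip(3,-4,14)=3, clip(1,-4,14)=1, clip(5,-4,14)=5 -> [-4, -2, 3, 1, 5] (max |s|=5)
Stage 4 (CLIP -6 1): clip(-4,-6,1)=-4, clip(-2,-6,1)=-2, clip(3,-6,1)=1, clip(1,-6,1)=1, clip(5,-6,1)=1 -> [-4, -2, 1, 1, 1] (max |s|=4)
Overall max amplitude: 5

Answer: 5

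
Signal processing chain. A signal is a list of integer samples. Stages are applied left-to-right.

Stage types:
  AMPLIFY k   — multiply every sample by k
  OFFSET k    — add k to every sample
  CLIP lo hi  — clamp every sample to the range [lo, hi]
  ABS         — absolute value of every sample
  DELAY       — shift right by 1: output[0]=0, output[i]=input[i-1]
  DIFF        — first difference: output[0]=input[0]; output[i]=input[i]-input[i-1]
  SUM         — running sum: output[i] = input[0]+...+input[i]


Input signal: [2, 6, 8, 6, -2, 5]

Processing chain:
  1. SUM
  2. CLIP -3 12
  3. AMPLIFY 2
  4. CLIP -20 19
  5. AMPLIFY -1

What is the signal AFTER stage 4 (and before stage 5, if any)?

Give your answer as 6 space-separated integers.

Input: [2, 6, 8, 6, -2, 5]
Stage 1 (SUM): sum[0..0]=2, sum[0..1]=8, sum[0..2]=16, sum[0..3]=22, sum[0..4]=20, sum[0..5]=25 -> [2, 8, 16, 22, 20, 25]
Stage 2 (CLIP -3 12): clip(2,-3,12)=2, clip(8,-3,12)=8, clip(16,-3,12)=12, clip(22,-3,12)=12, clip(20,-3,12)=12, clip(25,-3,12)=12 -> [2, 8, 12, 12, 12, 12]
Stage 3 (AMPLIFY 2): 2*2=4, 8*2=16, 12*2=24, 12*2=24, 12*2=24, 12*2=24 -> [4, 16, 24, 24, 24, 24]
Stage 4 (CLIP -20 19): clip(4,-20,19)=4, clip(16,-20,19)=16, clip(24,-20,19)=19, clip(24,-20,19)=19, clip(24,-20,19)=19, clip(24,-20,19)=19 -> [4, 16, 19, 19, 19, 19]

Answer: 4 16 19 19 19 19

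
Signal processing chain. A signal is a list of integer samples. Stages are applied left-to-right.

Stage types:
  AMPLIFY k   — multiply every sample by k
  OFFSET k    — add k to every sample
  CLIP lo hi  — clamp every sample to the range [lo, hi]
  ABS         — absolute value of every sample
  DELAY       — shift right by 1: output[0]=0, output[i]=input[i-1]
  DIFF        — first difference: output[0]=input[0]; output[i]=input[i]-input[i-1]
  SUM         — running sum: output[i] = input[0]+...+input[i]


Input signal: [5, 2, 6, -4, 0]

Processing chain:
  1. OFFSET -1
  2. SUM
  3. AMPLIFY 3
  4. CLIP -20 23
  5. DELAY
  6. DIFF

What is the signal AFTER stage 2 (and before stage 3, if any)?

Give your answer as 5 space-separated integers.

Input: [5, 2, 6, -4, 0]
Stage 1 (OFFSET -1): 5+-1=4, 2+-1=1, 6+-1=5, -4+-1=-5, 0+-1=-1 -> [4, 1, 5, -5, -1]
Stage 2 (SUM): sum[0..0]=4, sum[0..1]=5, sum[0..2]=10, sum[0..3]=5, sum[0..4]=4 -> [4, 5, 10, 5, 4]

Answer: 4 5 10 5 4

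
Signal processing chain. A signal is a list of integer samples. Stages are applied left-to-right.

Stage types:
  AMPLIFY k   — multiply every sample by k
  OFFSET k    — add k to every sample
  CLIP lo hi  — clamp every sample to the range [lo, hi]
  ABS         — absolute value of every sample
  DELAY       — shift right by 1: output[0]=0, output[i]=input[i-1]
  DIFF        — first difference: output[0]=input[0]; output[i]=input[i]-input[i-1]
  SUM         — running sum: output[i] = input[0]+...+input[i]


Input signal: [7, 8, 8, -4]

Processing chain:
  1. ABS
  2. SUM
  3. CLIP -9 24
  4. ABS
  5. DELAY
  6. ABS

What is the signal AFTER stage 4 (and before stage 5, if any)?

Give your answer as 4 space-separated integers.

Input: [7, 8, 8, -4]
Stage 1 (ABS): |7|=7, |8|=8, |8|=8, |-4|=4 -> [7, 8, 8, 4]
Stage 2 (SUM): sum[0..0]=7, sum[0..1]=15, sum[0..2]=23, sum[0..3]=27 -> [7, 15, 23, 27]
Stage 3 (CLIP -9 24): clip(7,-9,24)=7, clip(15,-9,24)=15, clip(23,-9,24)=23, clip(27,-9,24)=24 -> [7, 15, 23, 24]
Stage 4 (ABS): |7|=7, |15|=15, |23|=23, |24|=24 -> [7, 15, 23, 24]

Answer: 7 15 23 24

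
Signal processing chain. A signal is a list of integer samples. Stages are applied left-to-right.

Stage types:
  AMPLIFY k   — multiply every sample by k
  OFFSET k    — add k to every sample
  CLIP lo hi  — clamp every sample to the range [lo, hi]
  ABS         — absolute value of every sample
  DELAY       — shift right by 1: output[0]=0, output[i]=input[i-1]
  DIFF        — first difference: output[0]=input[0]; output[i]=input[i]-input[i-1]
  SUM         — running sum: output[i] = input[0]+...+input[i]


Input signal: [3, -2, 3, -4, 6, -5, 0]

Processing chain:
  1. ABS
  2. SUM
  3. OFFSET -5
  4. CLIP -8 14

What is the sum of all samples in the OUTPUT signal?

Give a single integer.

Answer: 49

Derivation:
Input: [3, -2, 3, -4, 6, -5, 0]
Stage 1 (ABS): |3|=3, |-2|=2, |3|=3, |-4|=4, |6|=6, |-5|=5, |0|=0 -> [3, 2, 3, 4, 6, 5, 0]
Stage 2 (SUM): sum[0..0]=3, sum[0..1]=5, sum[0..2]=8, sum[0..3]=12, sum[0..4]=18, sum[0..5]=23, sum[0..6]=23 -> [3, 5, 8, 12, 18, 23, 23]
Stage 3 (OFFSET -5): 3+-5=-2, 5+-5=0, 8+-5=3, 12+-5=7, 18+-5=13, 23+-5=18, 23+-5=18 -> [-2, 0, 3, 7, 13, 18, 18]
Stage 4 (CLIP -8 14): clip(-2,-8,14)=-2, clip(0,-8,14)=0, clip(3,-8,14)=3, clip(7,-8,14)=7, clip(13,-8,14)=13, clip(18,-8,14)=14, clip(18,-8,14)=14 -> [-2, 0, 3, 7, 13, 14, 14]
Output sum: 49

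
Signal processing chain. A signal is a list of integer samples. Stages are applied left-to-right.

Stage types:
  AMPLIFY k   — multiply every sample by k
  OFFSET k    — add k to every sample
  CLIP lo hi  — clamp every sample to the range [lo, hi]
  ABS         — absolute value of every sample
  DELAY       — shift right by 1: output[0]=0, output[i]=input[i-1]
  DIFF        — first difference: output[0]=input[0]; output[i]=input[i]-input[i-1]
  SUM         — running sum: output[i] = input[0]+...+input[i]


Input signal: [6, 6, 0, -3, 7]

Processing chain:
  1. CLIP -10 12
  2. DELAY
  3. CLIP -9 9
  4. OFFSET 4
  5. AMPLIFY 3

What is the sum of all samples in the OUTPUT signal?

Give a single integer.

Input: [6, 6, 0, -3, 7]
Stage 1 (CLIP -10 12): clip(6,-10,12)=6, clip(6,-10,12)=6, clip(0,-10,12)=0, clip(-3,-10,12)=-3, clip(7,-10,12)=7 -> [6, 6, 0, -3, 7]
Stage 2 (DELAY): [0, 6, 6, 0, -3] = [0, 6, 6, 0, -3] -> [0, 6, 6, 0, -3]
Stage 3 (CLIP -9 9): clip(0,-9,9)=0, clip(6,-9,9)=6, clip(6,-9,9)=6, clip(0,-9,9)=0, clip(-3,-9,9)=-3 -> [0, 6, 6, 0, -3]
Stage 4 (OFFSET 4): 0+4=4, 6+4=10, 6+4=10, 0+4=4, -3+4=1 -> [4, 10, 10, 4, 1]
Stage 5 (AMPLIFY 3): 4*3=12, 10*3=30, 10*3=30, 4*3=12, 1*3=3 -> [12, 30, 30, 12, 3]
Output sum: 87

Answer: 87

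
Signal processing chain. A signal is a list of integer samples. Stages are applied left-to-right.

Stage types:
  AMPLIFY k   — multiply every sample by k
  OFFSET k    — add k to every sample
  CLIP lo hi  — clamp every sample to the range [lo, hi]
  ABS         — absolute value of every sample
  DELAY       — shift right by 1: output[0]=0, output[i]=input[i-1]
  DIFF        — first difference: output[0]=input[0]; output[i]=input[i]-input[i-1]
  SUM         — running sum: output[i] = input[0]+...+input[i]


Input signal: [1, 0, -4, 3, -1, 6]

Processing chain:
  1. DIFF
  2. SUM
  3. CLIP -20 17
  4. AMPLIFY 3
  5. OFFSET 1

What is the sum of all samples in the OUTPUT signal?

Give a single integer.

Input: [1, 0, -4, 3, -1, 6]
Stage 1 (DIFF): s[0]=1, 0-1=-1, -4-0=-4, 3--4=7, -1-3=-4, 6--1=7 -> [1, -1, -4, 7, -4, 7]
Stage 2 (SUM): sum[0..0]=1, sum[0..1]=0, sum[0..2]=-4, sum[0..3]=3, sum[0..4]=-1, sum[0..5]=6 -> [1, 0, -4, 3, -1, 6]
Stage 3 (CLIP -20 17): clip(1,-20,17)=1, clip(0,-20,17)=0, clip(-4,-20,17)=-4, clip(3,-20,17)=3, clip(-1,-20,17)=-1, clip(6,-20,17)=6 -> [1, 0, -4, 3, -1, 6]
Stage 4 (AMPLIFY 3): 1*3=3, 0*3=0, -4*3=-12, 3*3=9, -1*3=-3, 6*3=18 -> [3, 0, -12, 9, -3, 18]
Stage 5 (OFFSET 1): 3+1=4, 0+1=1, -12+1=-11, 9+1=10, -3+1=-2, 18+1=19 -> [4, 1, -11, 10, -2, 19]
Output sum: 21

Answer: 21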